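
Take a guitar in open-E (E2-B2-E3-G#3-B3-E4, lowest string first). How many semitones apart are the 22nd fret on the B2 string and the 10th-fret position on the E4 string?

5 semitones

B2 at fret 22 → A4 (MIDI 69); E4 at fret 10 → D5 (MIDI 74).
69 − 74 = -5, so the two pitches are 5 semitones apart, with D5 the higher.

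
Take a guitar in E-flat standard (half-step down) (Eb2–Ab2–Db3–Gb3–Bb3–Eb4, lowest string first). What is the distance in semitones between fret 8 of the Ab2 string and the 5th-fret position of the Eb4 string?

Ab2 at fret 8 → E3 (MIDI 52); Eb4 at fret 5 → Ab4 (MIDI 68).
52 − 68 = -16, so the two pitches are 16 semitones apart, with Ab4 the higher.

16 semitones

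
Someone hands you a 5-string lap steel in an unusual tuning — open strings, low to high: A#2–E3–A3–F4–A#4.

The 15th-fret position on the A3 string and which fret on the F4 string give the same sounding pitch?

7

A3 at fret 15 is A3 + 15 semitones = C5.
The open F4 string is 8 semitones above the open A3, so the same pitch on the F4 string lies at fret 15 − 8 = 7.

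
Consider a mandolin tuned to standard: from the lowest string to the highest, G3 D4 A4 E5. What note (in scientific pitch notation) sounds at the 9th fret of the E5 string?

C#6

The open E5 string plus 9 semitones: E–F–F#–G–G#–A–A#–B–C–C#.
The walk passes from B into C once, so the octave number goes from 5 to 6.
(Equivalently spelled Db6.)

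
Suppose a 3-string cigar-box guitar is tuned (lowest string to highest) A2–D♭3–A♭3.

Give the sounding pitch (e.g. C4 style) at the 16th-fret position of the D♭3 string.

F4

The open D♭3 string plus 16 semitones: Db–D–Eb–E–…–Eb–E–F.
The walk passes from B into C once, so the octave number goes from 3 to 4.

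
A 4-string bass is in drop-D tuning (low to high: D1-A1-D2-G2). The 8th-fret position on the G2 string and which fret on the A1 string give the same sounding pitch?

18

G2 at fret 8 is G2 + 8 semitones = D#3.
The open A1 string is 10 semitones below the open G2, so the same pitch on the A1 string lies at fret 8 + 10 = 18.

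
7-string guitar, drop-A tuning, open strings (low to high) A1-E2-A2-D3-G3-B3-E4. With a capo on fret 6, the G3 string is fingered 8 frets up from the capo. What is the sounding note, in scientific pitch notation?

The capo raises the open G3 by 6 semitones to C#4; fretting 8 more gives G3 + 6 + 8 = G3 + 14 semitones = A4.

A4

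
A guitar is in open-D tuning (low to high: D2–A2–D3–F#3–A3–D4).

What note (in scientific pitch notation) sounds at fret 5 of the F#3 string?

F#3 is MIDI 54. Adding 5 gives 59, which is B3.

B3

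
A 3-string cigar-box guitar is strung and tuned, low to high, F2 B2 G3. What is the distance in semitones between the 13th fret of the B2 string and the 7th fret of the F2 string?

B2 at fret 13 → C4 (MIDI 60); F2 at fret 7 → C3 (MIDI 48).
60 − 48 = 12, so the two pitches are 12 semitones apart, with C4 the higher.

12 semitones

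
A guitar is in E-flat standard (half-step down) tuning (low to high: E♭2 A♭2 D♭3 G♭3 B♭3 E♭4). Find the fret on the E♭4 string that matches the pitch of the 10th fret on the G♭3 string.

G♭3 at fret 10 is G♭3 + 10 semitones = E4.
The open E♭4 string is 9 semitones above the open G♭3, so the same pitch on the E♭4 string lies at fret 10 − 9 = 1.

1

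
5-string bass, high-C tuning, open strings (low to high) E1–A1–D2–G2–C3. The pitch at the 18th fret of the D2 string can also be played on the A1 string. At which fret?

23

Fret 18 on D2 is MIDI 38 + 18 = 56 (G#3). On the A1 string (open MIDI 33), that pitch is 56 − 33 = fret 23.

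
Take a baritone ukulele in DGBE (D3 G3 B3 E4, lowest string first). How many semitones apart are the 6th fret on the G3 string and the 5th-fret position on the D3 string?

G3 at fret 6 → C#4 (MIDI 61); D3 at fret 5 → G3 (MIDI 55).
61 − 55 = 6, so the two pitches are 6 semitones apart, with C#4 the higher.

6 semitones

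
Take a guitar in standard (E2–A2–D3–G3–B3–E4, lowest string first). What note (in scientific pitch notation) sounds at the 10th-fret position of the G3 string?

F4

The open G3 string plus 10 semitones: G–G#–A–A#–…–D#–E–F.
The walk passes from B into C once, so the octave number goes from 3 to 4.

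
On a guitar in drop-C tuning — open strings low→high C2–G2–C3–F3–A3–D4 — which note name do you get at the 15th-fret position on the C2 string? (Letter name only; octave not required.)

Each fret is one semitone, so C2 + 15 = D♯.

D♯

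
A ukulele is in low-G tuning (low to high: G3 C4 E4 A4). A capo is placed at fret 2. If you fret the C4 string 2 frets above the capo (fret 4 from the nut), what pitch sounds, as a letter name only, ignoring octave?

The capo raises the open C4 by 2 semitones to D4; fretting 2 more gives C4 + 2 + 2 = C4 + 4 semitones, landing on E.

E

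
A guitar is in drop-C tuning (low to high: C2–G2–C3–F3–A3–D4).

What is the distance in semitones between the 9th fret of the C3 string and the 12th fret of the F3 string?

C3 at fret 9 → A3 (MIDI 57); F3 at fret 12 → F4 (MIDI 65).
57 − 65 = -8, so the two pitches are 8 semitones apart, with F4 the higher.

8 semitones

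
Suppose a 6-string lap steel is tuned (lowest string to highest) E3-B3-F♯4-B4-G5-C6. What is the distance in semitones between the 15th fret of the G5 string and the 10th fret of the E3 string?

G5 at fret 15 → A♯6 (MIDI 94); E3 at fret 10 → D4 (MIDI 62).
94 − 62 = 32, so the two pitches are 32 semitones apart, with A♯6 the higher.

32 semitones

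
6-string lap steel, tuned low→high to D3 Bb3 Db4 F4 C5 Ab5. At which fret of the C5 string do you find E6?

E6 is 16 semitones above the open C5 (C–Db–D–Eb–…–D–Eb–E), so it sits at fret 16.

16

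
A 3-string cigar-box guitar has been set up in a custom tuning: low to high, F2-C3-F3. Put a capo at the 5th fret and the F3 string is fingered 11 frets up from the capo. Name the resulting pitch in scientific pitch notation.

The capo raises the open F3 by 5 semitones to B♭3; fretting 11 more gives F3 + 5 + 11 = F3 + 16 semitones = A4.

A4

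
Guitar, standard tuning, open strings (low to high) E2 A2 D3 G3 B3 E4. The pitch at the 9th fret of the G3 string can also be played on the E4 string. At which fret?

Fret 9 on G3 is MIDI 55 + 9 = 64 (E4). On the E4 string (open MIDI 64), that pitch is 64 − 64 = fret 0.

0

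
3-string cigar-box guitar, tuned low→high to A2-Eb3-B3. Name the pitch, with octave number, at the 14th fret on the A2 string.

The open A2 string plus 14 semitones: A–Bb–B–C–…–A–Bb–B.
The walk passes from B into C once, so the octave number goes from 2 to 3.

B3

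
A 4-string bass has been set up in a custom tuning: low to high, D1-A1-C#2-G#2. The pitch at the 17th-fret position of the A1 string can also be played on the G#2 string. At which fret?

Fret 17 on A1 is MIDI 33 + 17 = 50 (D3). On the G#2 string (open MIDI 44), that pitch is 50 − 44 = fret 6.

6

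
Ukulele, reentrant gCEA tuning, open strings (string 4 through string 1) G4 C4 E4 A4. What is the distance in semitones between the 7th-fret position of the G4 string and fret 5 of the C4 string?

9 semitones

G4 at fret 7 → D5 (MIDI 74); C4 at fret 5 → F4 (MIDI 65).
74 − 65 = 9, so the two pitches are 9 semitones apart, with D5 the higher.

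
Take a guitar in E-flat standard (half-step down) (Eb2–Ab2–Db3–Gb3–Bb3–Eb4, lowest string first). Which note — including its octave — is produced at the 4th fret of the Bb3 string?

D4

The open Bb3 string plus 4 semitones: Bb–B–C–Db–D.
The walk passes from B into C once, so the octave number goes from 3 to 4.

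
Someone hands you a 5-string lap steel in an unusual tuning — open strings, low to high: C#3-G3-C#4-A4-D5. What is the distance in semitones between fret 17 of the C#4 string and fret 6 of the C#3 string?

23 semitones

C#4 at fret 17 → F#5 (MIDI 78); C#3 at fret 6 → G3 (MIDI 55).
78 − 55 = 23, so the two pitches are 23 semitones apart, with F#5 the higher.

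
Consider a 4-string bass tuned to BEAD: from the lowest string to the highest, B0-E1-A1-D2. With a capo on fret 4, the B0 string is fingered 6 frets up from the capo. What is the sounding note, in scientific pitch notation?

The capo raises the open B0 by 4 semitones to D♯1; fretting 6 more gives B0 + 4 + 6 = B0 + 10 semitones = A1.

A1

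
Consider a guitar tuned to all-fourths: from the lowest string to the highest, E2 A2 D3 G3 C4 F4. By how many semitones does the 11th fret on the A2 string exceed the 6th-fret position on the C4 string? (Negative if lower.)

-10 semitones

A2 at fret 11 → G#3 (MIDI 56); C4 at fret 6 → F#4 (MIDI 66).
56 − 66 = -10, so the two pitches are 10 semitones apart.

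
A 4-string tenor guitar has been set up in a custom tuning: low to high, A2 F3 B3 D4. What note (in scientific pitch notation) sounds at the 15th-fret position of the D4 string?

F5

The open D4 string plus 15 semitones: D–D#–E–F–…–D#–E–F.
The walk passes from B into C once, so the octave number goes from 4 to 5.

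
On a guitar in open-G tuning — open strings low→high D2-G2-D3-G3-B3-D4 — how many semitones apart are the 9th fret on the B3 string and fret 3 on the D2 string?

27 semitones

B3 at fret 9 → G#4 (MIDI 68); D2 at fret 3 → F2 (MIDI 41).
68 − 41 = 27, so the two pitches are 27 semitones apart, with G#4 the higher.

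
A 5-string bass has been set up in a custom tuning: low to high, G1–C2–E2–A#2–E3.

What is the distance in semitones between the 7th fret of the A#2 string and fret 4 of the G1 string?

A#2 at fret 7 → F3 (MIDI 53); G1 at fret 4 → B1 (MIDI 35).
53 − 35 = 18, so the two pitches are 18 semitones apart, with F3 the higher.

18 semitones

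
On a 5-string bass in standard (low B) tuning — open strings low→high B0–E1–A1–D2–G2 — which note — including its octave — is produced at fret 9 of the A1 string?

F#2

The open A1 string plus 9 semitones: A–A#–B–C–C#–D–D#–E–F–F#.
The walk passes from B into C once, so the octave number goes from 1 to 2.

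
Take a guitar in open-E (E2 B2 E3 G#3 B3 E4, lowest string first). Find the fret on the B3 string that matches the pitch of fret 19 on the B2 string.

7

Fret 19 on B2 is MIDI 47 + 19 = 66 (F#4). On the B3 string (open MIDI 59), that pitch is 66 − 59 = fret 7.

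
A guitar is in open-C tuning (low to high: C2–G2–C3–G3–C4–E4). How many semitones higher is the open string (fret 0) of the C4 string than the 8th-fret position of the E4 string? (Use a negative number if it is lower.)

C4 at fret 0 → C4 (MIDI 60); E4 at fret 8 → C5 (MIDI 72).
60 − 72 = -12, so the two pitches are 12 semitones apart.

-12 semitones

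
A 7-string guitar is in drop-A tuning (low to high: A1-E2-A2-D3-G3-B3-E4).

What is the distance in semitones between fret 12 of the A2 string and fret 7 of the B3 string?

A2 at fret 12 → A3 (MIDI 57); B3 at fret 7 → F#4 (MIDI 66).
57 − 66 = -9, so the two pitches are 9 semitones apart, with F#4 the higher.

9 semitones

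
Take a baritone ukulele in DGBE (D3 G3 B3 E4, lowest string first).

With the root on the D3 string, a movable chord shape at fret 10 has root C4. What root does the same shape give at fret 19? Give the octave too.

A4

Moving from fret 10 to fret 19 shifts the root by 9 semitones.
C4 up 9 semitones is A4.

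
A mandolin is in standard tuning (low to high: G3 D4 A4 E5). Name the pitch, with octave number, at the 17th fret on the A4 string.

Each fret is one semitone, so A4 + 17 = D6.

D6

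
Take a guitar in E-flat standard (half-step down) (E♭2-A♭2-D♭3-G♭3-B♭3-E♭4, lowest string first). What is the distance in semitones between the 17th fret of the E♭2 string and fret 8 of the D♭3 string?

E♭2 at fret 17 → A♭3 (MIDI 56); D♭3 at fret 8 → A3 (MIDI 57).
56 − 57 = -1, so the two pitches are 1 semitone apart, with A3 the higher.

1 semitone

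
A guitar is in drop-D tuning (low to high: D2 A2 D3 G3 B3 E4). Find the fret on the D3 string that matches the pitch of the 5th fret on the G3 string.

10

G3 at fret 5 is G3 + 5 semitones = C4.
The open D3 string is 5 semitones below the open G3, so the same pitch on the D3 string lies at fret 5 + 5 = 10.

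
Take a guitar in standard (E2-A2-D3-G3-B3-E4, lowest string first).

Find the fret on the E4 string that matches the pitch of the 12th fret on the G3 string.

3

G3 at fret 12 is G3 + 12 semitones = G4.
The open E4 string is 9 semitones above the open G3, so the same pitch on the E4 string lies at fret 12 − 9 = 3.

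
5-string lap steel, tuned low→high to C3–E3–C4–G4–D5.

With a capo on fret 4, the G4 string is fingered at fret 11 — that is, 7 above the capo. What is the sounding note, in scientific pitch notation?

The capo raises the open G4 by 4 semitones to B4; fretting 7 more gives G4 + 4 + 7 = G4 + 11 semitones = F#5.

F#5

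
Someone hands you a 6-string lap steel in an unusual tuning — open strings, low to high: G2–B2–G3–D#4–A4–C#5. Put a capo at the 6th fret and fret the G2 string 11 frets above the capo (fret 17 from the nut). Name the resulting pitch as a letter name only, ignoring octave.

C

The capo raises the open G2 by 6 semitones to C#3; fretting 11 more gives G2 + 6 + 11 = G2 + 17 semitones, landing on C.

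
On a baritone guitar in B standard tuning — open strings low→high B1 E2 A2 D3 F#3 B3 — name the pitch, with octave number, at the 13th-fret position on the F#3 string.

Each fret is one semitone, so F#3 + 13 = G4.

G4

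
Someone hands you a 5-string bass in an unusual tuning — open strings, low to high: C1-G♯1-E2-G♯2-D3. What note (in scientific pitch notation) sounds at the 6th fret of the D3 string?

G♯3

D3 is MIDI 50. Adding 6 gives 56, which is G♯3.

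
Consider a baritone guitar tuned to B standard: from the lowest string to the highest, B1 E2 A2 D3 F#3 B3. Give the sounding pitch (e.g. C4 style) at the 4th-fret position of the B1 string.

The open B1 string plus 4 semitones: B–C–C#–D–D#.
The walk passes from B into C once, so the octave number goes from 1 to 2.
(Equivalently spelled Eb2.)

D#2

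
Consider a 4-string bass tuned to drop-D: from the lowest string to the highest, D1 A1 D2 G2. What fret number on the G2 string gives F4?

22

F4 is 22 semitones above the open G2 (G–G#–A–A#–…–D#–E–F), so it sits at fret 22.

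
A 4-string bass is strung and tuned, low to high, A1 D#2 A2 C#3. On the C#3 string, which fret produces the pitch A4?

A4 is 20 semitones above the open C#3 (C#–D–D#–E–…–G–G#–A), so it sits at fret 20.

20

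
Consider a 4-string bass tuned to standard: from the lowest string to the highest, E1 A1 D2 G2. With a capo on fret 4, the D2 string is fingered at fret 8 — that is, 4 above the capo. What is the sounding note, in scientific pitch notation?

The capo raises the open D2 by 4 semitones to F#2; fretting 4 more gives D2 + 4 + 4 = D2 + 8 semitones = A#2.
(Also written Bb.)

A#2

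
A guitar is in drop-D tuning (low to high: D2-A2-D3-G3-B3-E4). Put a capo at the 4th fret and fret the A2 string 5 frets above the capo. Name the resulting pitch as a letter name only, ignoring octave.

The capo raises the open A2 by 4 semitones to C♯3; fretting 5 more gives A2 + 4 + 5 = A2 + 9 semitones, landing on F♯.

F♯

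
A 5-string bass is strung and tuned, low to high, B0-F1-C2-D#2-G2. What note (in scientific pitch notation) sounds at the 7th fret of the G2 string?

D3

The open G2 string plus 7 semitones: G–G#–A–A#–B–C–C#–D.
The walk passes from B into C once, so the octave number goes from 2 to 3.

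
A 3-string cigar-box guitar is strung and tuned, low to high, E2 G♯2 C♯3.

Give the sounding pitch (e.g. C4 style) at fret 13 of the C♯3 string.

The open C♯3 string plus 13 semitones: C#–D–D#–E–…–C–C#–D.
The walk passes from B into C once, so the octave number goes from 3 to 4.

D4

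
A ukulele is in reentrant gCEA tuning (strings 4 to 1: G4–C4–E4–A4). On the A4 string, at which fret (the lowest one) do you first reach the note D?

From A4, count semitones up the chromatic scale until reaching D: A–A#–B–C–C#–D — 5 steps.

5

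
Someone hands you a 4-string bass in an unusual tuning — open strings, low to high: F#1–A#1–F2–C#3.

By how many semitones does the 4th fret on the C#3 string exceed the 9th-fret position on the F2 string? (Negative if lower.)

C#3 at fret 4 → F3 (MIDI 53); F2 at fret 9 → D3 (MIDI 50).
53 − 50 = 3, so the two pitches are 3 semitones apart.

3 semitones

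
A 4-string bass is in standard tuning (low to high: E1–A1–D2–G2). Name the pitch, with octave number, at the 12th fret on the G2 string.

The open G2 string plus 12 semitones: G–G#–A–A#–…–F–F#–G.
The walk passes from B into C once, so the octave number goes from 2 to 3.

G3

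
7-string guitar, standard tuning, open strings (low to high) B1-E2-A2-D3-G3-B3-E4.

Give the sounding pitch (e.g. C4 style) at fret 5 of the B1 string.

E2

B1 is MIDI 35. Adding 5 gives 40, which is E2.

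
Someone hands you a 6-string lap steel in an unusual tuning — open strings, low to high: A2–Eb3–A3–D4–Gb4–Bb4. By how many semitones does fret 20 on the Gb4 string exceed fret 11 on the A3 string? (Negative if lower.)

Gb4 at fret 20 → D6 (MIDI 86); A3 at fret 11 → Ab4 (MIDI 68).
86 − 68 = 18, so the two pitches are 18 semitones apart.

18 semitones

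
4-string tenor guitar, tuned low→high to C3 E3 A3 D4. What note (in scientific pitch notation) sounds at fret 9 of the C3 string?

C3 is MIDI 48. Adding 9 gives 57, which is A3.

A3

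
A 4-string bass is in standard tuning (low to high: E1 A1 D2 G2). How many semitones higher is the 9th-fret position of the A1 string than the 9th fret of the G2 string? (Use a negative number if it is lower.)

A1 at fret 9 → F♯2 (MIDI 42); G2 at fret 9 → E3 (MIDI 52).
42 − 52 = -10, so the two pitches are 10 semitones apart.

-10 semitones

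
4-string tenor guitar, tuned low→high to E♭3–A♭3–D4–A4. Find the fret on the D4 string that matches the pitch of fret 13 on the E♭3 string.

E♭3 at fret 13 is E♭3 + 13 semitones = E4.
The open D4 string is 11 semitones above the open E♭3, so the same pitch on the D4 string lies at fret 13 − 11 = 2.

2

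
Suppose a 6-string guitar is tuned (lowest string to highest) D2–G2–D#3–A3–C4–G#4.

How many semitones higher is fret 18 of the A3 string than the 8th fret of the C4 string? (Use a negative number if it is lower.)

A3 at fret 18 → D#5 (MIDI 75); C4 at fret 8 → G#4 (MIDI 68).
75 − 68 = 7, so the two pitches are 7 semitones apart.

7 semitones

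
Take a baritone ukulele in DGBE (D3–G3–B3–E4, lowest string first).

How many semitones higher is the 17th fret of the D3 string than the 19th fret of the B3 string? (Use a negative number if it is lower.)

D3 at fret 17 → G4 (MIDI 67); B3 at fret 19 → F♯5 (MIDI 78).
67 − 78 = -11, so the two pitches are 11 semitones apart.

-11 semitones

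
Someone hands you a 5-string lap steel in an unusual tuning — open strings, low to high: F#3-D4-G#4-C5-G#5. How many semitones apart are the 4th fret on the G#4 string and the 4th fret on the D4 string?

6 semitones

G#4 at fret 4 → C5 (MIDI 72); D4 at fret 4 → F#4 (MIDI 66).
72 − 66 = 6, so the two pitches are 6 semitones apart, with C5 the higher.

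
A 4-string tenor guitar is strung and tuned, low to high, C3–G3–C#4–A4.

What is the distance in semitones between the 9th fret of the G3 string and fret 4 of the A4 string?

9 semitones

G3 at fret 9 → E4 (MIDI 64); A4 at fret 4 → C#5 (MIDI 73).
64 − 73 = -9, so the two pitches are 9 semitones apart, with C#5 the higher.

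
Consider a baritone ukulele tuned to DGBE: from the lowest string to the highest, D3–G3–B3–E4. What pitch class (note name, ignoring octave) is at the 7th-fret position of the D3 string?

A

D3 is MIDI 50. Adding 7 gives 57; 57 mod 12 = 9, i.e. A.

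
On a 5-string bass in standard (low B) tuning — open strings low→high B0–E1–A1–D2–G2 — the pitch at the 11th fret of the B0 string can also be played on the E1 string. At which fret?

6

B0 at fret 11 is B0 + 11 semitones = A#1.
The open E1 string is 5 semitones above the open B0, so the same pitch on the E1 string lies at fret 11 − 5 = 6.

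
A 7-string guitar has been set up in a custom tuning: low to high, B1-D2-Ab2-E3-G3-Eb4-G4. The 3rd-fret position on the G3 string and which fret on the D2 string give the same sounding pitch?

G3 at fret 3 is G3 + 3 semitones = Bb3.
The open D2 string is 17 semitones below the open G3, so the same pitch on the D2 string lies at fret 3 + 17 = 20.

20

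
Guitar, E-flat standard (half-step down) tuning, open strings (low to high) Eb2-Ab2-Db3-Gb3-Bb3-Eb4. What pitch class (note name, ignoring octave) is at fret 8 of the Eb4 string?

B

The open Eb4 string plus 8 semitones: Eb–E–F–Gb–G–Ab–A–Bb–B.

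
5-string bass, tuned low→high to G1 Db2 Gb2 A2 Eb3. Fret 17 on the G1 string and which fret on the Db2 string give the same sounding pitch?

Fret 17 on G1 is MIDI 31 + 17 = 48 (C3). On the Db2 string (open MIDI 37), that pitch is 48 − 37 = fret 11.

11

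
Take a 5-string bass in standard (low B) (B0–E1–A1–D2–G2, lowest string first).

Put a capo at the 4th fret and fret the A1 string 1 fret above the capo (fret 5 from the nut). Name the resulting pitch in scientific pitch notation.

The capo raises the open A1 by 4 semitones to C#2; fretting 1 more gives A1 + 4 + 1 = A1 + 5 semitones = D2.

D2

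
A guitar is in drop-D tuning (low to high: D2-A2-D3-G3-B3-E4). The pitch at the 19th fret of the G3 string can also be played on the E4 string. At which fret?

Fret 19 on G3 is MIDI 55 + 19 = 74 (D5). On the E4 string (open MIDI 64), that pitch is 74 − 64 = fret 10.

10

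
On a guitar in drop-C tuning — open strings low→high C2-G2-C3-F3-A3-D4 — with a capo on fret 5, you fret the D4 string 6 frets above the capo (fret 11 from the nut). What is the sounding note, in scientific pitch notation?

The capo raises the open D4 by 5 semitones to G4; fretting 6 more gives D4 + 5 + 6 = D4 + 11 semitones = C#5.

C#5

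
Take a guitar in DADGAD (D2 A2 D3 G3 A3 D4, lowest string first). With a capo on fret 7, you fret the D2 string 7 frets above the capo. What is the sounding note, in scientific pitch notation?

E3

The capo raises the open D2 by 7 semitones to A2; fretting 7 more gives D2 + 7 + 7 = D2 + 14 semitones = E3.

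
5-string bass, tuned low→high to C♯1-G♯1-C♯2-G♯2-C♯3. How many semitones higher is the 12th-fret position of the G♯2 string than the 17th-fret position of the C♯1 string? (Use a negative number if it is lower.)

G♯2 at fret 12 → G♯3 (MIDI 56); C♯1 at fret 17 → F♯2 (MIDI 42).
56 − 42 = 14, so the two pitches are 14 semitones apart.

14 semitones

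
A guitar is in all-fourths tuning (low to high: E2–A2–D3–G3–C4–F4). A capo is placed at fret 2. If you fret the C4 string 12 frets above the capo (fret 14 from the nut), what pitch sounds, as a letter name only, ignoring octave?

The capo raises the open C4 by 2 semitones to D4; fretting 12 more gives C4 + 2 + 12 = C4 + 14 semitones, landing on D.

D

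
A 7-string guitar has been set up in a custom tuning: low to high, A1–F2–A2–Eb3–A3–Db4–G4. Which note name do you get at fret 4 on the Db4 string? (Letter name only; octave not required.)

F

Each fret is one semitone, so Db4 + 4 = F.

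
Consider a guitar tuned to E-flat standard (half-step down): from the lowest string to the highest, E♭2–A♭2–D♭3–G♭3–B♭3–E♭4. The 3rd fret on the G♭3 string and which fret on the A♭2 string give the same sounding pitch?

G♭3 at fret 3 is G♭3 + 3 semitones = A3.
The open A♭2 string is 10 semitones below the open G♭3, so the same pitch on the A♭2 string lies at fret 3 + 10 = 13.

13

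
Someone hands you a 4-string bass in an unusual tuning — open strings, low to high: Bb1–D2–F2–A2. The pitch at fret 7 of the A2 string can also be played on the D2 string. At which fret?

14

Fret 7 on A2 is MIDI 45 + 7 = 52 (E3). On the D2 string (open MIDI 38), that pitch is 52 − 38 = fret 14.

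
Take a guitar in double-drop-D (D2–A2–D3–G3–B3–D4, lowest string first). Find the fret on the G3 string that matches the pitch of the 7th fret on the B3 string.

11

B3 at fret 7 is B3 + 7 semitones = F♯4.
The open G3 string is 4 semitones below the open B3, so the same pitch on the G3 string lies at fret 7 + 4 = 11.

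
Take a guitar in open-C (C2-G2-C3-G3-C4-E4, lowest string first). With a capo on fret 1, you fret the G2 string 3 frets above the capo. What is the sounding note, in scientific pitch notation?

B2

The capo raises the open G2 by 1 semitone to G#2; fretting 3 more gives G2 + 1 + 3 = G2 + 4 semitones = B2.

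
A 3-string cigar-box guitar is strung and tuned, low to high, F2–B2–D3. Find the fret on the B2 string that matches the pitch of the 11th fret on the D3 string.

Fret 11 on D3 is MIDI 50 + 11 = 61 (C#4). On the B2 string (open MIDI 47), that pitch is 61 − 47 = fret 14.

14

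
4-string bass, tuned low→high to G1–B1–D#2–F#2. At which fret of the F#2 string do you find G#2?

G#2 is 2 semitones above the open F#2 (F#–G–G#), so it sits at fret 2.

2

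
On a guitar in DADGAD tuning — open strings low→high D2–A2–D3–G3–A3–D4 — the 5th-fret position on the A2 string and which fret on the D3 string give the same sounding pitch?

A2 at fret 5 is A2 + 5 semitones = D3.
The open D3 string is 5 semitones above the open A2, so the same pitch on the D3 string lies at fret 5 − 5 = 0.

0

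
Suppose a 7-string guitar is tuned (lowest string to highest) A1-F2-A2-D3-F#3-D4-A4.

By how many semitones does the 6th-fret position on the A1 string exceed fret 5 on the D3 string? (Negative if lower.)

A1 at fret 6 → D#2 (MIDI 39); D3 at fret 5 → G3 (MIDI 55).
39 − 55 = -16, so the two pitches are 16 semitones apart.

-16 semitones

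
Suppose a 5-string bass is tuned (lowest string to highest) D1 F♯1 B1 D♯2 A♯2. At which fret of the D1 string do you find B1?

B1 is 9 semitones above the open D1 (D–D#–E–F–F#–G–G#–A–A#–B), so it sits at fret 9.

9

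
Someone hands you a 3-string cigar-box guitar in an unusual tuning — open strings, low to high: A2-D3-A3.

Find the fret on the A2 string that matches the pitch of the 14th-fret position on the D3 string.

Fret 14 on D3 is MIDI 50 + 14 = 64 (E4). On the A2 string (open MIDI 45), that pitch is 64 − 45 = fret 19.

19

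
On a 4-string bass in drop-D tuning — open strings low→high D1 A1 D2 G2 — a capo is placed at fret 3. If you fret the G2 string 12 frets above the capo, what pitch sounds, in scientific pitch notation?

The capo raises the open G2 by 3 semitones to A#2; fretting 12 more gives G2 + 3 + 12 = G2 + 15 semitones = A#3.
(Also written Bb.)

A#3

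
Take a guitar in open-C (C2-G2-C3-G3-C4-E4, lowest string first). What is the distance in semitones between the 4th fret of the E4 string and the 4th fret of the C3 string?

E4 at fret 4 → G#4 (MIDI 68); C3 at fret 4 → E3 (MIDI 52).
68 − 52 = 16, so the two pitches are 16 semitones apart, with G#4 the higher.

16 semitones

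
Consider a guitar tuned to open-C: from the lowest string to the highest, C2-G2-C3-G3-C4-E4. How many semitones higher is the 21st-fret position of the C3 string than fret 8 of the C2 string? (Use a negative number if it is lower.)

25 semitones

C3 at fret 21 → A4 (MIDI 69); C2 at fret 8 → G#2 (MIDI 44).
69 − 44 = 25, so the two pitches are 25 semitones apart.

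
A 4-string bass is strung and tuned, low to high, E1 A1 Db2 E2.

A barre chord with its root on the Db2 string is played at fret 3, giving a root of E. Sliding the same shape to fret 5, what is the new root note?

Gb

Moving from fret 3 to fret 5 shifts the root by 2 semitones.
E up 2 semitones is Gb.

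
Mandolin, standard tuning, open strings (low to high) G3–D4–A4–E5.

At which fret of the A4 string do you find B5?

B5 is 14 semitones above the open A4 (A–A#–B–C–…–A–A#–B), so it sits at fret 14.

14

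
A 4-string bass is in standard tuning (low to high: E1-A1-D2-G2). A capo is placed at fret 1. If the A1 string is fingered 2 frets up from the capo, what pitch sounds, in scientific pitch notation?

C2

The capo raises the open A1 by 1 semitone to A#1; fretting 2 more gives A1 + 1 + 2 = A1 + 3 semitones = C2.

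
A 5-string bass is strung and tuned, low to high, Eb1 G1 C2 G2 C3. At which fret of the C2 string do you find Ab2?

8

Ab2 is 8 semitones above the open C2 (C–Db–D–Eb–E–F–Gb–G–Ab), so it sits at fret 8.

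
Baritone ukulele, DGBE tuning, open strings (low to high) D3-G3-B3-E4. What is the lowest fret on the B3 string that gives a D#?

4

From B3, count semitones up the chromatic scale until reaching D#: B–C–C#–D–D# — 4 steps.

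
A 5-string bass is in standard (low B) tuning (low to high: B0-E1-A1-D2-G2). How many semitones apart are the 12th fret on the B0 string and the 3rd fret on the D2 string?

B0 at fret 12 → B1 (MIDI 35); D2 at fret 3 → F2 (MIDI 41).
35 − 41 = -6, so the two pitches are 6 semitones apart, with F2 the higher.

6 semitones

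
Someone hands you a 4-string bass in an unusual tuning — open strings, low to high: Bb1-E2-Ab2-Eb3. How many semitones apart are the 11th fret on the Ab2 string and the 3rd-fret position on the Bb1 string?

Ab2 at fret 11 → G3 (MIDI 55); Bb1 at fret 3 → Db2 (MIDI 37).
55 − 37 = 18, so the two pitches are 18 semitones apart, with G3 the higher.

18 semitones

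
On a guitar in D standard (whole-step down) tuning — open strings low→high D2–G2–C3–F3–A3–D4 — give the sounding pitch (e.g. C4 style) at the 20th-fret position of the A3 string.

F5

Each fret is one semitone, so A3 + 20 = F5.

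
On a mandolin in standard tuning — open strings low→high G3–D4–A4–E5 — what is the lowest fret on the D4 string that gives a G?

From D4, count semitones up the chromatic scale until reaching G: D–D#–E–F–F#–G — 5 steps.

5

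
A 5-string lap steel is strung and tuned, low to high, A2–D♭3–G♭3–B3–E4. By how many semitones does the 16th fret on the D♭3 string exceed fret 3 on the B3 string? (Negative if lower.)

3 semitones

D♭3 at fret 16 → F4 (MIDI 65); B3 at fret 3 → D4 (MIDI 62).
65 − 62 = 3, so the two pitches are 3 semitones apart.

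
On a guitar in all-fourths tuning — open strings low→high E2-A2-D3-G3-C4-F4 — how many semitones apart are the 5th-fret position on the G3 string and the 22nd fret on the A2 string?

7 semitones

G3 at fret 5 → C4 (MIDI 60); A2 at fret 22 → G4 (MIDI 67).
60 − 67 = -7, so the two pitches are 7 semitones apart, with G4 the higher.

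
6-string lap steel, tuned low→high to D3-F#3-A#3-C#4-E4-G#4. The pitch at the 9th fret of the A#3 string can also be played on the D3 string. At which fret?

17

Fret 9 on A#3 is MIDI 58 + 9 = 67 (G4). On the D3 string (open MIDI 50), that pitch is 67 − 50 = fret 17.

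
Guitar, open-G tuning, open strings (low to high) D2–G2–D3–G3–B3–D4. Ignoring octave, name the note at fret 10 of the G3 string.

F

The open G3 string plus 10 semitones: G–G#–A–A#–…–D#–E–F.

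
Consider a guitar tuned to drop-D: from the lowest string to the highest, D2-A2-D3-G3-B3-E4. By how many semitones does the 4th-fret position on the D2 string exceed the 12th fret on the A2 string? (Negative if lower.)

-15 semitones

D2 at fret 4 → F♯2 (MIDI 42); A2 at fret 12 → A3 (MIDI 57).
42 − 57 = -15, so the two pitches are 15 semitones apart.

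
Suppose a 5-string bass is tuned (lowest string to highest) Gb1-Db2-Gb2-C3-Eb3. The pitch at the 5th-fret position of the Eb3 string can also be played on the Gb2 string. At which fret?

Eb3 at fret 5 is Eb3 + 5 semitones = Ab3.
The open Gb2 string is 9 semitones below the open Eb3, so the same pitch on the Gb2 string lies at fret 5 + 9 = 14.

14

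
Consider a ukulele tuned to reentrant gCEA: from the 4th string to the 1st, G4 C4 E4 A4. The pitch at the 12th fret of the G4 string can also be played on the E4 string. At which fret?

G4 at fret 12 is G4 + 12 semitones = G5.
The open E4 string is 3 semitones below the open G4, so the same pitch on the E4 string lies at fret 12 + 3 = 15.

15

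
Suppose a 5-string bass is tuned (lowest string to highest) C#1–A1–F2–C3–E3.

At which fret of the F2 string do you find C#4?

C#4 is 20 semitones above the open F2 (F–F#–G–G#–…–B–C–C#), so it sits at fret 20.

20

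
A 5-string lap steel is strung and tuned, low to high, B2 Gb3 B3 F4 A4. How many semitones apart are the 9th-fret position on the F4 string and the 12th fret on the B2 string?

15 semitones

F4 at fret 9 → D5 (MIDI 74); B2 at fret 12 → B3 (MIDI 59).
74 − 59 = 15, so the two pitches are 15 semitones apart, with D5 the higher.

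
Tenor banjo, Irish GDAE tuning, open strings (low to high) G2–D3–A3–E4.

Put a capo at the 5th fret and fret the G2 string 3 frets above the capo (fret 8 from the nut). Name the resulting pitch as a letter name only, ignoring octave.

D#

The capo raises the open G2 by 5 semitones to C3; fretting 3 more gives G2 + 5 + 3 = G2 + 8 semitones, landing on D#.
(Also written Eb.)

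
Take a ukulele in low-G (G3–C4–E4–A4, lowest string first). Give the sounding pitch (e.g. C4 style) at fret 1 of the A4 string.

The open A4 string plus 1 semitone: A–A#.
No B→C boundary is crossed, so the octave stays at 4.

A#4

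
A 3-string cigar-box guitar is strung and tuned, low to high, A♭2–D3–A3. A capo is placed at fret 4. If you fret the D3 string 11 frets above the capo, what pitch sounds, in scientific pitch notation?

F4

The capo raises the open D3 by 4 semitones to G♭3; fretting 11 more gives D3 + 4 + 11 = D3 + 15 semitones = F4.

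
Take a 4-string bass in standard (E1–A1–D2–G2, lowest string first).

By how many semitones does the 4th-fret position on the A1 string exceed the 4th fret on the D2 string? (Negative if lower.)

-5 semitones

A1 at fret 4 → C#2 (MIDI 37); D2 at fret 4 → F#2 (MIDI 42).
37 − 42 = -5, so the two pitches are 5 semitones apart.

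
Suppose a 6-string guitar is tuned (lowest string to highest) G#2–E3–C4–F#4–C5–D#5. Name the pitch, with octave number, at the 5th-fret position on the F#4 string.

F#4 is MIDI 66. Adding 5 gives 71, which is B4.

B4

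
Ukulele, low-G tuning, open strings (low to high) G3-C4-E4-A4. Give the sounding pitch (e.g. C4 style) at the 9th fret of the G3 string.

The open G3 string plus 9 semitones: G–G#–A–A#–B–C–C#–D–D#–E.
The walk passes from B into C once, so the octave number goes from 3 to 4.

E4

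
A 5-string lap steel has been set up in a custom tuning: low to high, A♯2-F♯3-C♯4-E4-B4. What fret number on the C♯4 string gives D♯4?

2

D♯4 is 2 semitones above the open C♯4 (C#–D–D#), so it sits at fret 2.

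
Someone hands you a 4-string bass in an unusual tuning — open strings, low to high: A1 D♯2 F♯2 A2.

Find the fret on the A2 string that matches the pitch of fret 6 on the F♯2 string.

F♯2 at fret 6 is F♯2 + 6 semitones = C3.
The open A2 string is 3 semitones above the open F♯2, so the same pitch on the A2 string lies at fret 6 − 3 = 3.

3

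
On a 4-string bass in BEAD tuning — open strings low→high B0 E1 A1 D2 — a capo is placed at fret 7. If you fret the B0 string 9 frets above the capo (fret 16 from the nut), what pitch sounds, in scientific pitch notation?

The capo raises the open B0 by 7 semitones to F#1; fretting 9 more gives B0 + 7 + 9 = B0 + 16 semitones = D#2.
(Also written Eb.)

D#2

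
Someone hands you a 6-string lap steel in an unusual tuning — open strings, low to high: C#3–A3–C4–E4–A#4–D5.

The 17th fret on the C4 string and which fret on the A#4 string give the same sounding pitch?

C4 at fret 17 is C4 + 17 semitones = F5.
The open A#4 string is 10 semitones above the open C4, so the same pitch on the A#4 string lies at fret 17 − 10 = 7.

7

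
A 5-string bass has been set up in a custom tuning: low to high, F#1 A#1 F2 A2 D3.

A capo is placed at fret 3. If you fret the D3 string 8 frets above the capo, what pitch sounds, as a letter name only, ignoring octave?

The capo raises the open D3 by 3 semitones to F3; fretting 8 more gives D3 + 3 + 8 = D3 + 11 semitones, landing on C#.
(Also written Db.)

C#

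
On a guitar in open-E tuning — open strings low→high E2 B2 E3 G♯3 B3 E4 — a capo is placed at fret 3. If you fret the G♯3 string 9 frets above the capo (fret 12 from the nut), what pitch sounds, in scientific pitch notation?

G♯4

The capo raises the open G♯3 by 3 semitones to B3; fretting 9 more gives G♯3 + 3 + 9 = G♯3 + 12 semitones = G♯4.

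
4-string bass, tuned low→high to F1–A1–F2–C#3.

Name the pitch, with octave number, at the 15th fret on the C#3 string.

Each fret is one semitone, so C#3 + 15 = E4.

E4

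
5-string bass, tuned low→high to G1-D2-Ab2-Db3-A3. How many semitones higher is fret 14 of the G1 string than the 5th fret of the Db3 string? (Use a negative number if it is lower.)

G1 at fret 14 → A2 (MIDI 45); Db3 at fret 5 → Gb3 (MIDI 54).
45 − 54 = -9, so the two pitches are 9 semitones apart.

-9 semitones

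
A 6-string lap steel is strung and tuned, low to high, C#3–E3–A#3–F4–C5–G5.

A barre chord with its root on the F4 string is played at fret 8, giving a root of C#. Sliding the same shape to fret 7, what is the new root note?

C

Moving from fret 8 to fret 7 shifts the root by -1 semitone.
C# down 1 semitone is C.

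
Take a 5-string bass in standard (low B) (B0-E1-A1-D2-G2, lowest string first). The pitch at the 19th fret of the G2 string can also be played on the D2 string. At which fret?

Fret 19 on G2 is MIDI 43 + 19 = 62 (D4). On the D2 string (open MIDI 38), that pitch is 62 − 38 = fret 24.

24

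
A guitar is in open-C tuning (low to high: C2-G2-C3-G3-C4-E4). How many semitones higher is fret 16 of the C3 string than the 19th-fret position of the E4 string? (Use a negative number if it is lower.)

-19 semitones

C3 at fret 16 → E4 (MIDI 64); E4 at fret 19 → B5 (MIDI 83).
64 − 83 = -19, so the two pitches are 19 semitones apart.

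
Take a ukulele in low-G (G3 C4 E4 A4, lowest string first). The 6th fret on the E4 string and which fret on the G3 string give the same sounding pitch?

E4 at fret 6 is E4 + 6 semitones = A#4.
The open G3 string is 9 semitones below the open E4, so the same pitch on the G3 string lies at fret 6 + 9 = 15.

15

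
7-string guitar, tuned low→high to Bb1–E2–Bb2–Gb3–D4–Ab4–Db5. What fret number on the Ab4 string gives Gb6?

22

Gb6 is 22 semitones above the open Ab4 (Ab–A–Bb–B–…–E–F–Gb), so it sits at fret 22.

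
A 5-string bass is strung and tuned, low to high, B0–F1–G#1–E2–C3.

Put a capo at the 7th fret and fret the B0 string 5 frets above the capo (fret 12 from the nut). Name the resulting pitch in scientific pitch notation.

The capo raises the open B0 by 7 semitones to F#1; fretting 5 more gives B0 + 7 + 5 = B0 + 12 semitones = B1.

B1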